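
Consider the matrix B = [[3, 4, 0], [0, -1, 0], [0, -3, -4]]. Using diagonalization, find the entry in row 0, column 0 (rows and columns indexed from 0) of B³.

Characteristic polynomial: t^3 + 2t^2 - 11t - 12 = (t - 3)(t + 1)(t + 4), so the eigenvalues are -4, -1, 3.
t=-1: eigenvector (-1, 1, -1).
t=3: eigenvector (1, 0, 0).
t=-4: eigenvector (0, 0, 1).
P = [[-1, 1, 0], [1, 0, 0], [-1, 0, 1]], D = diag(-1, 3, -4), P⁻¹ = [[0, 1, 0], [1, 1, 0], [0, 1, 1]].
B³ = P·diag(-1, 27, -64)·P⁻¹ = [[27, 28, 0], [0, -1, 0], [0, -63, -64]].
The requested entry is 27.

27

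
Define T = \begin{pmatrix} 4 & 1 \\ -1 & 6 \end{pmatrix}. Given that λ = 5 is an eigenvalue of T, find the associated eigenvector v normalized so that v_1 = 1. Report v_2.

T − 5I = [[-1, 1], [-1, 1]].
Solving (T − 5I)v = 0 gives the eigenspace spanned by (1, 1).
With v_1 = 1, v = (1, 1), so v_2 = 1.

1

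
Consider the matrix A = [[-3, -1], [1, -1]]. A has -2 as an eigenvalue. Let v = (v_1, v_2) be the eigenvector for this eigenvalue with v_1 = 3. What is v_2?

-3

A + 2I = [[-1, -1], [1, 1]].
Solving (A + 2I)v = 0 gives the eigenspace spanned by (3, -3).
With v_1 = 3, v = (3, -3), so v_2 = -3.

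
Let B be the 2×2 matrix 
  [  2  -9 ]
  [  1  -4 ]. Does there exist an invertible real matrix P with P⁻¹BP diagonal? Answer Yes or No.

No

Characteristic polynomial: p(μ) = μ^2 + 2μ + 1 = (μ + 1)^2.
μ = -1 has algebraic multiplicity 2; rank(B + 1I) = 1, so geometric multiplicity = 1.
Geometric multiplicity < algebraic multiplicity, so B is not diagonalizable.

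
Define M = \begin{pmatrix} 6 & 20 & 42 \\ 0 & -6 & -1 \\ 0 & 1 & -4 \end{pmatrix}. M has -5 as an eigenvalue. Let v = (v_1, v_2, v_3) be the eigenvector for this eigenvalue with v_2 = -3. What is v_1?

-6

M + 5I = [[11, 20, 42], [0, -1, -1], [0, 1, 1]].
Solving (M + 5I)v = 0 gives the eigenspace spanned by (-6, -3, 3).
With v_2 = -3, v = (-6, -3, 3), so v_1 = -6.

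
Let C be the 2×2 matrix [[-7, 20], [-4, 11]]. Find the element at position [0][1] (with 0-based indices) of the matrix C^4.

Characteristic polynomial: μ^2 - 4μ + 3 = (μ - 3)(μ - 1), so the eigenvalues are 1, 3.
μ=1: eigenvector (5, 2).
μ=3: eigenvector (2, 1).
P = [[5, 2], [2, 1]], D = diag(1, 3), P⁻¹ = [[1, -2], [-2, 5]].
C⁴ = P·diag(1, 81)·P⁻¹ = [[-319, 800], [-160, 401]].
The requested entry is 800.

800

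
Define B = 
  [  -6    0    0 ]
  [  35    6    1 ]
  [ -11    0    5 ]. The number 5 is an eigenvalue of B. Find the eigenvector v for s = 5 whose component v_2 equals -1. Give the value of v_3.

1

B − 5I = [[-11, 0, 0], [35, 1, 1], [-11, 0, 0]].
Solving (B − 5I)v = 0 gives the eigenspace spanned by (0, -1, 1).
With v_2 = -1, v = (0, -1, 1), so v_3 = 1.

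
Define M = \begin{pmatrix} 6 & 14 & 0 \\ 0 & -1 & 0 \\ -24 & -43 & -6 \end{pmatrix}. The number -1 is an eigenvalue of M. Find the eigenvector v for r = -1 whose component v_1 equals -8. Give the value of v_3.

M + 1I = [[7, 14, 0], [0, 0, 0], [-24, -43, -5]].
Solving (M + 1I)v = 0 gives the eigenspace spanned by (-8, 4, 4).
With v_1 = -8, v = (-8, 4, 4), so v_3 = 4.

4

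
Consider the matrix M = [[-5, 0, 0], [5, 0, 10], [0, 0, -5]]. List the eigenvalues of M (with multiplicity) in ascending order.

-5, -5, 0

Characteristic polynomial: p(λ) = λ^3 + 10λ^2 + 25λ = λ(λ + 5)^2.
Roots (with multiplicity): -5, -5, 0.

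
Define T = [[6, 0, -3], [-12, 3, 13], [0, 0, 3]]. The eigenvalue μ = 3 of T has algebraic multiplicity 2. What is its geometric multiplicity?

T − 3I = [[3, 0, -3], [-12, 0, 13], [0, 0, 0]].
This matrix has rank 2, so its null space has dimension 3 − 2 = 1.

1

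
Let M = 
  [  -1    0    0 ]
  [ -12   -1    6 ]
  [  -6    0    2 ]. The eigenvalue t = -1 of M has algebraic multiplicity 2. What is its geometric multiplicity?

2

M + 1I = [[0, 0, 0], [-12, 0, 6], [-6, 0, 3]].
This matrix has rank 1, so its null space has dimension 3 − 1 = 2.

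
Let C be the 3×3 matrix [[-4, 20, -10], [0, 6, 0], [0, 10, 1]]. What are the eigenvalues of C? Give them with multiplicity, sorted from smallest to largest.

-4, 1, 6

Characteristic polynomial: p(μ) = μ^3 - 3μ^2 - 22μ + 24 = (μ - 6)(μ - 1)(μ + 4).
Roots (with multiplicity): -4, 1, 6.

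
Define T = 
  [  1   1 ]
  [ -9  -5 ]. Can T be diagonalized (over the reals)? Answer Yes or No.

Characteristic polynomial: p(r) = r^2 + 4r + 4 = (r + 2)^2.
r = -2 has algebraic multiplicity 2; rank(T + 2I) = 1, so geometric multiplicity = 1.
Geometric multiplicity < algebraic multiplicity, so T is not diagonalizable.

No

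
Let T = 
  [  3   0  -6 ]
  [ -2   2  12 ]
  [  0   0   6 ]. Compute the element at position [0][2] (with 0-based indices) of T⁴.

Characteristic polynomial: μ^3 - 11μ^2 + 36μ - 36 = (μ - 6)(μ - 3)(μ - 2), so the eigenvalues are 2, 3, 6.
μ=3: eigenvector (1, -2, 0).
μ=2: eigenvector (0, 1, 0).
μ=6: eigenvector (-2, 4, 1).
P = [[1, 0, -2], [-2, 1, 4], [0, 0, 1]], D = diag(3, 2, 6), P⁻¹ = [[1, 0, 2], [2, 1, 0], [0, 0, 1]].
T⁴ = P·diag(81, 16, 1296)·P⁻¹ = [[81, 0, -2430], [-130, 16, 4860], [0, 0, 1296]].
The requested entry is -2430.

-2430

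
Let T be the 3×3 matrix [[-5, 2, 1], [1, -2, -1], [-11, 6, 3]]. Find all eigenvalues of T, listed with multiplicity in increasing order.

Characteristic polynomial: p(λ) = λ^3 + 4λ^2 + 4λ = λ(λ + 2)^2.
Roots (with multiplicity): -2, -2, 0.

-2, -2, 0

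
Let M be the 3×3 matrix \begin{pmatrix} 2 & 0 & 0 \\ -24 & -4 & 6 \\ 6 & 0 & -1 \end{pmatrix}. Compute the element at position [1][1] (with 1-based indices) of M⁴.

16

Characteristic polynomial: μ^3 + 3μ^2 - 6μ - 8 = (μ - 2)(μ + 1)(μ + 4), so the eigenvalues are -4, -1, 2.
μ=2: eigenvector (1, -2, 2).
μ=-1: eigenvector (0, 2, 1).
μ=-4: eigenvector (0, 1, 0).
P = [[1, 0, 0], [-2, 2, 1], [2, 1, 0]], D = diag(2, -1, -4), P⁻¹ = [[1, 0, 0], [-2, 0, 1], [6, 1, -2]].
M⁴ = P·diag(16, 1, 256)·P⁻¹ = [[16, 0, 0], [1500, 256, -510], [30, 0, 1]].
The requested entry is 16.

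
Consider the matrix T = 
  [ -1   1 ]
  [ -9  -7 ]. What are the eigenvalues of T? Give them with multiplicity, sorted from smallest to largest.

Characteristic polynomial: p(s) = s^2 + 8s + 16 = (s + 4)^2.
Roots (with multiplicity): -4, -4.

-4, -4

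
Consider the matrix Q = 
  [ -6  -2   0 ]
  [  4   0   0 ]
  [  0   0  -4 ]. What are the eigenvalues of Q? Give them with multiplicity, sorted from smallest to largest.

Characteristic polynomial: p(μ) = μ^3 + 10μ^2 + 32μ + 32 = (μ + 2)(μ + 4)^2.
Roots (with multiplicity): -4, -4, -2.

-4, -4, -2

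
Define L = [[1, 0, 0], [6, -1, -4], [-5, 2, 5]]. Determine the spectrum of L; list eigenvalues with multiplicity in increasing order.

1, 1, 3

Characteristic polynomial: p(λ) = λ^3 - 5λ^2 + 7λ - 3 = (λ - 3)(λ - 1)^2.
Roots (with multiplicity): 1, 1, 3.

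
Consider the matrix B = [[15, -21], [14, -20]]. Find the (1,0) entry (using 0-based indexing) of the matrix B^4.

Characteristic polynomial: r^2 + 5r - 6 = (r - 1)(r + 6), so the eigenvalues are -6, 1.
r=-6: eigenvector (1, 1).
r=1: eigenvector (-3, -2).
P = [[1, -3], [1, -2]], D = diag(-6, 1), P⁻¹ = [[-2, 3], [-1, 1]].
B⁴ = P·diag(1296, 1)·P⁻¹ = [[-2589, 3885], [-2590, 3886]].
The requested entry is -2590.

-2590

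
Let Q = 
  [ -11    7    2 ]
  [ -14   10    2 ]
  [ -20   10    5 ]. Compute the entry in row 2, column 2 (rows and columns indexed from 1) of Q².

Characteristic polynomial: r^3 - 4r^2 + 3r = r(r - 3)(r - 1), so the eigenvalues are 0, 1, 3.
r=1: eigenvector (2, 2, 5).
r=0: eigenvector (1, 1, 2).
r=3: eigenvector (-1, -2, 0).
P = [[2, 1, -1], [2, 1, -2], [5, 2, 0]], D = diag(1, 0, 3), P⁻¹ = [[-4, 2, 1], [10, -5, -2], [1, -1, 0]].
Q² = P·diag(1, 0, 9)·P⁻¹ = [[-17, 13, 2], [-26, 22, 2], [-20, 10, 5]].
The requested entry is 22.

22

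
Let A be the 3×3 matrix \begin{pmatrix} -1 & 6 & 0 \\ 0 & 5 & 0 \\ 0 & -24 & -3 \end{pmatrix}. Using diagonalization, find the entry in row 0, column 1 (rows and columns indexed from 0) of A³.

126

Characteristic polynomial: r^3 - r^2 - 17r - 15 = (r - 5)(r + 1)(r + 3), so the eigenvalues are -3, -1, 5.
r=-1: eigenvector (1, 0, 0).
r=5: eigenvector (1, 1, -3).
r=-3: eigenvector (0, 0, 1).
P = [[1, 1, 0], [0, 1, 0], [0, -3, 1]], D = diag(-1, 5, -3), P⁻¹ = [[1, -1, 0], [0, 1, 0], [0, 3, 1]].
A³ = P·diag(-1, 125, -27)·P⁻¹ = [[-1, 126, 0], [0, 125, 0], [0, -456, -27]].
The requested entry is 126.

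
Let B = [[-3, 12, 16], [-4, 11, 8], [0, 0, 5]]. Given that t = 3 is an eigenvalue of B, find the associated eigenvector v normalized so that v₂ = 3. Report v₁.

B − 3I = [[-6, 12, 16], [-4, 8, 8], [0, 0, 2]].
Solving (B − 3I)v = 0 gives the eigenspace spanned by (6, 3, 0).
With v₂ = 3, v = (6, 3, 0), so v₁ = 6.

6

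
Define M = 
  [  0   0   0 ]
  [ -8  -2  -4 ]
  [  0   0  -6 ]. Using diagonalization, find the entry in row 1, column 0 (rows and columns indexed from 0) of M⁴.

64

Characteristic polynomial: s^3 + 8s^2 + 12s = s(s + 2)(s + 6), so the eigenvalues are -6, -2, 0.
s=-6: eigenvector (0, 1, 1).
s=-2: eigenvector (0, 1, 0).
s=0: eigenvector (1, -4, 0).
P = [[0, 0, 1], [1, 1, -4], [1, 0, 0]], D = diag(-6, -2, 0), P⁻¹ = [[0, 0, 1], [4, 1, -1], [1, 0, 0]].
M⁴ = P·diag(1296, 16, 0)·P⁻¹ = [[0, 0, 0], [64, 16, 1280], [0, 0, 1296]].
The requested entry is 64.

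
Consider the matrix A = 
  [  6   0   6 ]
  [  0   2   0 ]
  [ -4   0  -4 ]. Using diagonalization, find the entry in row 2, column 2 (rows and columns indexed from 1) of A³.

8

Characteristic polynomial: r^3 - 4r^2 + 4r = r(r - 2)^2, so the eigenvalues are 0, 2, 2.
r=2: eigenvector (-3, 0, 2).
r=2: eigenvector (0, 1, 0).
r=0: eigenvector (1, 0, -1).
P = [[-3, 0, 1], [0, 1, 0], [2, 0, -1]], D = diag(2, 2, 0), P⁻¹ = [[-1, 0, -1], [0, 1, 0], [-2, 0, -3]].
A³ = P·diag(8, 8, 0)·P⁻¹ = [[24, 0, 24], [0, 8, 0], [-16, 0, -16]].
The requested entry is 8.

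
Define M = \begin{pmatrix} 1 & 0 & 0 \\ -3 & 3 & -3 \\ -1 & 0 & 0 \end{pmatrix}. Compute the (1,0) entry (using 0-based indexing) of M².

Characteristic polynomial: t^3 - 4t^2 + 3t = t(t - 3)(t - 1), so the eigenvalues are 0, 1, 3.
t=1: eigenvector (1, 0, -1).
t=3: eigenvector (0, 1, 0).
t=0: eigenvector (0, 1, 1).
P = [[1, 0, 0], [0, 1, 1], [-1, 0, 1]], D = diag(1, 3, 0), P⁻¹ = [[1, 0, 0], [-1, 1, -1], [1, 0, 1]].
M² = P·diag(1, 9, 0)·P⁻¹ = [[1, 0, 0], [-9, 9, -9], [-1, 0, 0]].
The requested entry is -9.

-9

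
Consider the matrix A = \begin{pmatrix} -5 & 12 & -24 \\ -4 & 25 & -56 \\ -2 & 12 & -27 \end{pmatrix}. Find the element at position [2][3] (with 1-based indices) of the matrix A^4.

Characteristic polynomial: s^3 + 7s^2 + 7s - 15 = (s - 1)(s + 3)(s + 5), so the eigenvalues are -5, -3, 1.
s=-5: eigenvector (1, 2, 1).
s=1: eigenvector (2, 5, 2).
s=-3: eigenvector (0, 2, 1).
P = [[1, 2, 0], [2, 5, 2], [1, 2, 1]], D = diag(-5, 1, -3), P⁻¹ = [[1, -2, 4], [0, 1, -2], [-1, 0, 1]].
A⁴ = P·diag(625, 1, 81)·P⁻¹ = [[625, -1248, 2496], [1088, -2495, 5152], [544, -1248, 2577]].
The requested entry is 5152.

5152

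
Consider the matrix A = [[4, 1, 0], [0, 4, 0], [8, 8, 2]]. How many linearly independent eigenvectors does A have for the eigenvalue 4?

1

A − 4I = [[0, 1, 0], [0, 0, 0], [8, 8, -2]].
This matrix has rank 2, so its null space has dimension 3 − 2 = 1.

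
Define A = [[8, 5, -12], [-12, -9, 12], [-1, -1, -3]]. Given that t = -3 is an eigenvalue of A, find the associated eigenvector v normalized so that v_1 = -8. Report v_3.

A + 3I = [[11, 5, -12], [-12, -6, 12], [-1, -1, 0]].
Solving (A + 3I)v = 0 gives the eigenspace spanned by (-8, 8, -4).
With v_1 = -8, v = (-8, 8, -4), so v_3 = -4.

-4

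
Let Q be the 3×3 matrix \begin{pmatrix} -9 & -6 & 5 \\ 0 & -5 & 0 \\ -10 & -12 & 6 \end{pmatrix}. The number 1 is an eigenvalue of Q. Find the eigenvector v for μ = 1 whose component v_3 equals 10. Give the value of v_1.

5

Q − 1I = [[-10, -6, 5], [0, -6, 0], [-10, -12, 5]].
Solving (Q − 1I)v = 0 gives the eigenspace spanned by (5, 0, 10).
With v_3 = 10, v = (5, 0, 10), so v_1 = 5.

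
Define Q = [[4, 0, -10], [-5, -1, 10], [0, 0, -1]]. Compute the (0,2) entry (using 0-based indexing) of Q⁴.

-510

Characteristic polynomial: λ^3 - 2λ^2 - 7λ - 4 = (λ - 4)(λ + 1)^2, so the eigenvalues are -1, -1, 4.
λ=4: eigenvector (1, -1, 0).
λ=-1: eigenvector (2, -2, 1).
λ=-1: eigenvector (0, 1, 0).
P = [[1, 2, 0], [-1, -2, 1], [0, 1, 0]], D = diag(4, -1, -1), P⁻¹ = [[1, 0, -2], [0, 0, 1], [1, 1, 0]].
Q⁴ = P·diag(256, 1, 1)·P⁻¹ = [[256, 0, -510], [-255, 1, 510], [0, 0, 1]].
The requested entry is -510.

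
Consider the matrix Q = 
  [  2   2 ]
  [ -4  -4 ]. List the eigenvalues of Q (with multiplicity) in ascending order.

-2, 0

Characteristic polynomial: p(s) = s^2 + 2s = s(s + 2).
Roots (with multiplicity): -2, 0.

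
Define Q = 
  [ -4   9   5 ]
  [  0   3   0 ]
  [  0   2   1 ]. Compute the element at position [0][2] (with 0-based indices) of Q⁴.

Characteristic polynomial: μ^3 - 13μ + 12 = (μ - 3)(μ - 1)(μ + 4), so the eigenvalues are -4, 1, 3.
μ=3: eigenvector (2, 1, 1).
μ=-4: eigenvector (1, 0, 0).
μ=1: eigenvector (1, 0, 1).
P = [[2, 1, 1], [1, 0, 0], [1, 0, 1]], D = diag(3, -4, 1), P⁻¹ = [[0, 1, 0], [1, -1, -1], [0, -1, 1]].
Q⁴ = P·diag(81, 256, 1)·P⁻¹ = [[256, -95, -255], [0, 81, 0], [0, 80, 1]].
The requested entry is -255.

-255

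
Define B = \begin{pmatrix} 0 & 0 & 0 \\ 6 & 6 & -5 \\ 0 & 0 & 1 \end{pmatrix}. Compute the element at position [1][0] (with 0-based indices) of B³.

216

Characteristic polynomial: μ^3 - 7μ^2 + 6μ = μ(μ - 6)(μ - 1), so the eigenvalues are 0, 1, 6.
μ=0: eigenvector (1, -1, 0).
μ=6: eigenvector (0, 1, 0).
μ=1: eigenvector (0, 1, 1).
P = [[1, 0, 0], [-1, 1, 1], [0, 0, 1]], D = diag(0, 6, 1), P⁻¹ = [[1, 0, 0], [1, 1, -1], [0, 0, 1]].
B³ = P·diag(0, 216, 1)·P⁻¹ = [[0, 0, 0], [216, 216, -215], [0, 0, 1]].
The requested entry is 216.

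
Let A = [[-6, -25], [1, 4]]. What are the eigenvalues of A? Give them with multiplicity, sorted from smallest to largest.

-1, -1

Characteristic polynomial: p(r) = r^2 + 2r + 1 = (r + 1)^2.
Roots (with multiplicity): -1, -1.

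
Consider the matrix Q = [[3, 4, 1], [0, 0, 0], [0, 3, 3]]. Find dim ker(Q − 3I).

1

Q − 3I = [[0, 4, 1], [0, -3, 0], [0, 3, 0]].
This matrix has rank 2, so its null space has dimension 3 − 2 = 1.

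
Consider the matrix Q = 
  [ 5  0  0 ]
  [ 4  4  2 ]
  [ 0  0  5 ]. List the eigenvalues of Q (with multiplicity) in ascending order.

4, 5, 5

Characteristic polynomial: p(s) = s^3 - 14s^2 + 65s - 100 = (s - 5)^2(s - 4).
Roots (with multiplicity): 4, 5, 5.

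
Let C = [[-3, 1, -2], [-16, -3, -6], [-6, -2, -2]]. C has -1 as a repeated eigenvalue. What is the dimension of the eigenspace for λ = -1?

1

C + 1I = [[-2, 1, -2], [-16, -2, -6], [-6, -2, -1]].
This matrix has rank 2, so its null space has dimension 3 − 2 = 1.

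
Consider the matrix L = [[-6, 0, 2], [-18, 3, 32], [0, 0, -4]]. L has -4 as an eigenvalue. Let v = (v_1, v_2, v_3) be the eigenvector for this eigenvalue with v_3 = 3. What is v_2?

L + 4I = [[-2, 0, 2], [-18, 7, 32], [0, 0, 0]].
Solving (L + 4I)v = 0 gives the eigenspace spanned by (3, -6, 3).
With v_3 = 3, v = (3, -6, 3), so v_2 = -6.

-6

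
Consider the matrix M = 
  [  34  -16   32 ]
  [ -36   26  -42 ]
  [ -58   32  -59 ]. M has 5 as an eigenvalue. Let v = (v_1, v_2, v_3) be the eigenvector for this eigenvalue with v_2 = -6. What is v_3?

M − 5I = [[29, -16, 32], [-36, 21, -42], [-58, 32, -64]].
Solving (M − 5I)v = 0 gives the eigenspace spanned by (0, -6, -3).
With v_2 = -6, v = (0, -6, -3), so v_3 = -3.

-3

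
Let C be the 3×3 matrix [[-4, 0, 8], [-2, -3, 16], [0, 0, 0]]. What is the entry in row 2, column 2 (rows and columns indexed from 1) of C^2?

9

Characteristic polynomial: r^3 + 7r^2 + 12r = r(r + 3)(r + 4), so the eigenvalues are -4, -3, 0.
r=0: eigenvector (2, 4, 1).
r=-3: eigenvector (0, 1, 0).
r=-4: eigenvector (1, 2, 0).
P = [[2, 0, 1], [4, 1, 2], [1, 0, 0]], D = diag(0, -3, -4), P⁻¹ = [[0, 0, 1], [-2, 1, 0], [1, 0, -2]].
C² = P·diag(0, 9, 16)·P⁻¹ = [[16, 0, -32], [14, 9, -64], [0, 0, 0]].
The requested entry is 9.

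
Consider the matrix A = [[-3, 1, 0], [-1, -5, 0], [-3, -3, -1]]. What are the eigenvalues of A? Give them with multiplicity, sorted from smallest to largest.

Characteristic polynomial: p(s) = s^3 + 9s^2 + 24s + 16 = (s + 1)(s + 4)^2.
Roots (with multiplicity): -4, -4, -1.

-4, -4, -1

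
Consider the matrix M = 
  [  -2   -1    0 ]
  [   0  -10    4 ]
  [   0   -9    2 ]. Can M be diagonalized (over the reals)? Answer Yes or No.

Characteristic polynomial: p(r) = r^3 + 10r^2 + 32r + 32 = (r + 2)(r + 4)^2.
r = -4 has algebraic multiplicity 2; rank(M + 4I) = 2, so geometric multiplicity = 1.
Geometric multiplicity < algebraic multiplicity, so M is not diagonalizable.

No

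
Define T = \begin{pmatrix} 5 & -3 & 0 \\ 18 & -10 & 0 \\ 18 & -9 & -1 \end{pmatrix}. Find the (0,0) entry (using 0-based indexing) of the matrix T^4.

-509

Characteristic polynomial: s^3 + 6s^2 + 9s + 4 = (s + 1)^2(s + 4), so the eigenvalues are -4, -1, -1.
s=-1: eigenvector (1, 2, 2).
s=-4: eigenvector (1, 3, 3).
s=-1: eigenvector (-1, -2, -1).
P = [[1, 1, -1], [2, 3, -2], [2, 3, -1]], D = diag(-1, -4, -1), P⁻¹ = [[3, -2, 1], [-2, 1, 0], [0, -1, 1]].
T⁴ = P·diag(1, 256, 1)·P⁻¹ = [[-509, 255, 0], [-1530, 766, 0], [-1530, 765, 1]].
The requested entry is -509.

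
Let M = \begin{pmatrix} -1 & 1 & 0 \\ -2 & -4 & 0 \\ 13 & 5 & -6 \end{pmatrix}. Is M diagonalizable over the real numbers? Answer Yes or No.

Yes

Characteristic polynomial: p(λ) = λ^3 + 11λ^2 + 36λ + 36 = (λ + 2)(λ + 3)(λ + 6).
All 3 eigenvalues are distinct, so M is diagonalizable.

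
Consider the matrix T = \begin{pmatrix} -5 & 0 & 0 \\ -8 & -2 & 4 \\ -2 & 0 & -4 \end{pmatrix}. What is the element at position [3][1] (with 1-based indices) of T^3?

Characteristic polynomial: μ^3 + 11μ^2 + 38μ + 40 = (μ + 2)(μ + 4)(μ + 5), so the eigenvalues are -5, -4, -2.
μ=-5: eigenvector (1, 0, 2).
μ=-2: eigenvector (0, 1, 0).
μ=-4: eigenvector (0, -2, 1).
P = [[1, 0, 0], [0, 1, -2], [2, 0, 1]], D = diag(-5, -2, -4), P⁻¹ = [[1, 0, 0], [-4, 1, 2], [-2, 0, 1]].
T³ = P·diag(-125, -8, -64)·P⁻¹ = [[-125, 0, 0], [-224, -8, 112], [-122, 0, -64]].
The requested entry is -122.

-122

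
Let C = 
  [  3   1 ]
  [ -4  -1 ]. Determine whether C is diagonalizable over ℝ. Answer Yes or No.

Characteristic polynomial: p(r) = r^2 - 2r + 1 = (r - 1)^2.
r = 1 has algebraic multiplicity 2; rank(C − 1I) = 1, so geometric multiplicity = 1.
Geometric multiplicity < algebraic multiplicity, so C is not diagonalizable.

No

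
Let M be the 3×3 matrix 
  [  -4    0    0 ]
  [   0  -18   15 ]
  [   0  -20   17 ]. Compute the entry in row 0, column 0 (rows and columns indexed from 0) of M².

16

Characteristic polynomial: r^3 + 5r^2 - 2r - 24 = (r - 2)(r + 3)(r + 4), so the eigenvalues are -4, -3, 2.
r=-4: eigenvector (1, 0, 0).
r=-3: eigenvector (0, 1, 1).
r=2: eigenvector (0, 3, 4).
P = [[1, 0, 0], [0, 1, 3], [0, 1, 4]], D = diag(-4, -3, 2), P⁻¹ = [[1, 0, 0], [0, 4, -3], [0, -1, 1]].
M² = P·diag(16, 9, 4)·P⁻¹ = [[16, 0, 0], [0, 24, -15], [0, 20, -11]].
The requested entry is 16.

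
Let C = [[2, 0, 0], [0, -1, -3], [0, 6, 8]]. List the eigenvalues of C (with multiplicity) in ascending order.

Characteristic polynomial: p(t) = t^3 - 9t^2 + 24t - 20 = (t - 5)(t - 2)^2.
Roots (with multiplicity): 2, 2, 5.

2, 2, 5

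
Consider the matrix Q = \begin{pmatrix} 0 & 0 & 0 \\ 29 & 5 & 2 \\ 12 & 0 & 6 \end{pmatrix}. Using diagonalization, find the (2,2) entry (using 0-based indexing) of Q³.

Characteristic polynomial: s^3 - 11s^2 + 30s = s(s - 6)(s - 5), so the eigenvalues are 0, 5, 6.
s=0: eigenvector (1, -5, -2).
s=5: eigenvector (0, 1, 0).
s=6: eigenvector (0, 2, 1).
P = [[1, 0, 0], [-5, 1, 2], [-2, 0, 1]], D = diag(0, 5, 6), P⁻¹ = [[1, 0, 0], [1, 1, -2], [2, 0, 1]].
Q³ = P·diag(0, 125, 216)·P⁻¹ = [[0, 0, 0], [989, 125, 182], [432, 0, 216]].
The requested entry is 216.

216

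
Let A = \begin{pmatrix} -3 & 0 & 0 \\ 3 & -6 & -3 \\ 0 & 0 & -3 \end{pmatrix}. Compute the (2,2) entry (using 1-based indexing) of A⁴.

1296

Characteristic polynomial: λ^3 + 12λ^2 + 45λ + 54 = (λ + 3)^2(λ + 6), so the eigenvalues are -6, -3, -3.
λ=-3: eigenvector (1, 1, 0).
λ=-6: eigenvector (0, 1, 0).
λ=-3: eigenvector (-1, -2, 1).
P = [[1, 0, -1], [1, 1, -2], [0, 0, 1]], D = diag(-3, -6, -3), P⁻¹ = [[1, 0, 1], [-1, 1, 1], [0, 0, 1]].
A⁴ = P·diag(81, 1296, 81)·P⁻¹ = [[81, 0, 0], [-1215, 1296, 1215], [0, 0, 81]].
The requested entry is 1296.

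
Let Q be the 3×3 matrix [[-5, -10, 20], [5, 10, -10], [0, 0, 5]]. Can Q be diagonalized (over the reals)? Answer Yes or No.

Characteristic polynomial: p(μ) = μ^3 - 10μ^2 + 25μ = μ(μ - 5)^2.
μ = 5 has algebraic multiplicity 2; rank(Q − 5I) = 1, so geometric multiplicity = 2.
Every eigenvalue has geometric = algebraic multiplicity, so Q is diagonalizable.

Yes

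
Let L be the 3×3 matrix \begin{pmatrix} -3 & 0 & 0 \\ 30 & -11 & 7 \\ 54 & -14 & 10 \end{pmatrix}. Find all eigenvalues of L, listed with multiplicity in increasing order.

Characteristic polynomial: p(λ) = λ^3 + 4λ^2 - 9λ - 36 = (λ - 3)(λ + 3)(λ + 4).
Roots (with multiplicity): -4, -3, 3.

-4, -3, 3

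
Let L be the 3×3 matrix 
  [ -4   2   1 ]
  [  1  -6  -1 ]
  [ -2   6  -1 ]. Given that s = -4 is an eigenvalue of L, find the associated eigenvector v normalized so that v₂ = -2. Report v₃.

L + 4I = [[0, 2, 1], [1, -2, -1], [-2, 6, 3]].
Solving (L + 4I)v = 0 gives the eigenspace spanned by (0, -2, 4).
With v₂ = -2, v = (0, -2, 4), so v₃ = 4.

4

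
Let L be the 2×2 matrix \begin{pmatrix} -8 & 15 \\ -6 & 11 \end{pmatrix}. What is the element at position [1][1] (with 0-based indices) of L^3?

71

Characteristic polynomial: t^2 - 3t + 2 = (t - 2)(t - 1), so the eigenvalues are 1, 2.
t=1: eigenvector (-5, -3).
t=2: eigenvector (-3, -2).
P = [[-5, -3], [-3, -2]], D = diag(1, 2), P⁻¹ = [[-2, 3], [3, -5]].
L³ = P·diag(1, 8)·P⁻¹ = [[-62, 105], [-42, 71]].
The requested entry is 71.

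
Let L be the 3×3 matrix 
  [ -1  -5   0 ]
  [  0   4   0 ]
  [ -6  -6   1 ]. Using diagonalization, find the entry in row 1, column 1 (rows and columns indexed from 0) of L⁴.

Characteristic polynomial: μ^3 - 4μ^2 - μ + 4 = (μ - 4)(μ - 1)(μ + 1), so the eigenvalues are -1, 1, 4.
μ=1: eigenvector (0, 0, 1).
μ=4: eigenvector (-1, 1, 0).
μ=-1: eigenvector (1, 0, 3).
P = [[0, -1, 1], [0, 1, 0], [1, 0, 3]], D = diag(1, 4, -1), P⁻¹ = [[-3, -3, 1], [0, 1, 0], [1, 1, 0]].
L⁴ = P·diag(1, 256, 1)·P⁻¹ = [[1, -255, 0], [0, 256, 0], [0, 0, 1]].
The requested entry is 256.

256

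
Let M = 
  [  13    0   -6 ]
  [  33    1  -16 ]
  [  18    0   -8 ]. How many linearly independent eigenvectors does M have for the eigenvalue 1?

1

M − 1I = [[12, 0, -6], [33, 0, -16], [18, 0, -9]].
This matrix has rank 2, so its null space has dimension 3 − 2 = 1.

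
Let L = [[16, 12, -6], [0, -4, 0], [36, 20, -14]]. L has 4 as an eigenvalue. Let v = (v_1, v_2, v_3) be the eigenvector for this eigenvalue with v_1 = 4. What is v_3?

L − 4I = [[12, 12, -6], [0, -8, 0], [36, 20, -18]].
Solving (L − 4I)v = 0 gives the eigenspace spanned by (4, 0, 8).
With v_1 = 4, v = (4, 0, 8), so v_3 = 8.

8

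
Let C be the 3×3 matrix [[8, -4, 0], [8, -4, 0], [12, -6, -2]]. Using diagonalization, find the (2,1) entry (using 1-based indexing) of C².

32

Characteristic polynomial: μ^3 - 2μ^2 - 8μ = μ(μ - 4)(μ + 2), so the eigenvalues are -2, 0, 4.
μ=0: eigenvector (1, 2, 0).
μ=4: eigenvector (-1, -1, -1).
μ=-2: eigenvector (0, 0, 1).
P = [[1, -1, 0], [2, -1, 0], [0, -1, 1]], D = diag(0, 4, -2), P⁻¹ = [[-1, 1, 0], [-2, 1, 0], [-2, 1, 1]].
C² = P·diag(0, 16, 4)·P⁻¹ = [[32, -16, 0], [32, -16, 0], [24, -12, 4]].
The requested entry is 32.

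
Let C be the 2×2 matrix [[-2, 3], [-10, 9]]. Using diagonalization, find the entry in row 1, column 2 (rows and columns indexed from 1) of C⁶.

10101

Characteristic polynomial: r^2 - 7r + 12 = (r - 4)(r - 3), so the eigenvalues are 3, 4.
r=4: eigenvector (1, 2).
r=3: eigenvector (-3, -5).
P = [[1, -3], [2, -5]], D = diag(4, 3), P⁻¹ = [[-5, 3], [-2, 1]].
C⁶ = P·diag(4096, 729)·P⁻¹ = [[-16106, 10101], [-33670, 20931]].
The requested entry is 10101.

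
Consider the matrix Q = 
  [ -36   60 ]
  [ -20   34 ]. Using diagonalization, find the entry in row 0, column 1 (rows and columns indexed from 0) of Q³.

Characteristic polynomial: λ^2 + 2λ - 24 = (λ - 4)(λ + 6), so the eigenvalues are -6, 4.
λ=-6: eigenvector (2, 1).
λ=4: eigenvector (3, 2).
P = [[2, 3], [1, 2]], D = diag(-6, 4), P⁻¹ = [[2, -3], [-1, 2]].
Q³ = P·diag(-216, 64)·P⁻¹ = [[-1056, 1680], [-560, 904]].
The requested entry is 1680.

1680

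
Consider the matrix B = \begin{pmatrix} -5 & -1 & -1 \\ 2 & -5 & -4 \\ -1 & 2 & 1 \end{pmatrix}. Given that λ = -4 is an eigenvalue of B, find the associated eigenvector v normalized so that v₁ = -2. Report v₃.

B + 4I = [[-1, -1, -1], [2, -1, -4], [-1, 2, 5]].
Solving (B + 4I)v = 0 gives the eigenspace spanned by (-2, 4, -2).
With v₁ = -2, v = (-2, 4, -2), so v₃ = -2.

-2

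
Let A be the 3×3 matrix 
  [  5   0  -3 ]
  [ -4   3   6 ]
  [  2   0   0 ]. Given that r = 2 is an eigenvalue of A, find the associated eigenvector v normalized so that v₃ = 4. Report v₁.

4

A − 2I = [[3, 0, -3], [-4, 1, 6], [2, 0, -2]].
Solving (A − 2I)v = 0 gives the eigenspace spanned by (4, -8, 4).
With v₃ = 4, v = (4, -8, 4), so v₁ = 4.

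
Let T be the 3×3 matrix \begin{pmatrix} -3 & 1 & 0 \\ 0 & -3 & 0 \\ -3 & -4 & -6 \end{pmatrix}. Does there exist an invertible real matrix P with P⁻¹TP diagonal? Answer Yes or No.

Characteristic polynomial: p(s) = s^3 + 12s^2 + 45s + 54 = (s + 3)^2(s + 6).
s = -3 has algebraic multiplicity 2; rank(T + 3I) = 2, so geometric multiplicity = 1.
Geometric multiplicity < algebraic multiplicity, so T is not diagonalizable.

No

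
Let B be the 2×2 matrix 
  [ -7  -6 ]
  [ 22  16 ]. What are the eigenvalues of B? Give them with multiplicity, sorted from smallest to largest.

Characteristic polynomial: p(s) = s^2 - 9s + 20 = (s - 5)(s - 4).
Roots (with multiplicity): 4, 5.

4, 5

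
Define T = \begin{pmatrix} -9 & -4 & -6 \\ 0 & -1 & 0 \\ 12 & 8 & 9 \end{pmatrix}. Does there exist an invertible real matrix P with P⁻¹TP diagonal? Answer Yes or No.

Yes

Characteristic polynomial: p(μ) = μ^3 + μ^2 - 9μ - 9 = (μ - 3)(μ + 1)(μ + 3).
All 3 eigenvalues are distinct, so T is diagonalizable.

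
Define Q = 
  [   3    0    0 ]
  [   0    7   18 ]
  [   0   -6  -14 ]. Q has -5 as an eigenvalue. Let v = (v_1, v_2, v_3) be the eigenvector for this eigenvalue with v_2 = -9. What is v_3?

6

Q + 5I = [[8, 0, 0], [0, 12, 18], [0, -6, -9]].
Solving (Q + 5I)v = 0 gives the eigenspace spanned by (0, -9, 6).
With v_2 = -9, v = (0, -9, 6), so v_3 = 6.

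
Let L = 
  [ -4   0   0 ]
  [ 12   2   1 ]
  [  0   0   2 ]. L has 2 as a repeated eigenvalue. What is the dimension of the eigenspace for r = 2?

L − 2I = [[-6, 0, 0], [12, 0, 1], [0, 0, 0]].
This matrix has rank 2, so its null space has dimension 3 − 2 = 1.

1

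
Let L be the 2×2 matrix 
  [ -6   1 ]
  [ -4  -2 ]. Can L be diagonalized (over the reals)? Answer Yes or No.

Characteristic polynomial: p(μ) = μ^2 + 8μ + 16 = (μ + 4)^2.
μ = -4 has algebraic multiplicity 2; rank(L + 4I) = 1, so geometric multiplicity = 1.
Geometric multiplicity < algebraic multiplicity, so L is not diagonalizable.

No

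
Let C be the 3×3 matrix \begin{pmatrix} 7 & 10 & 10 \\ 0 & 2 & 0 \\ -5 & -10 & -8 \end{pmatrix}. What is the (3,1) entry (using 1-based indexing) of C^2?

5

Characteristic polynomial: λ^3 - λ^2 - 8λ + 12 = (λ - 2)^2(λ + 3), so the eigenvalues are -3, 2, 2.
λ=-3: eigenvector (-1, 0, 1).
λ=2: eigenvector (2, 1, -2).
λ=2: eigenvector (2, 0, -1).
P = [[-1, 2, 2], [0, 1, 0], [1, -2, -1]], D = diag(-3, 2, 2), P⁻¹ = [[1, 2, 2], [0, 1, 0], [1, 0, 1]].
C² = P·diag(9, 4, 4)·P⁻¹ = [[-1, -10, -10], [0, 4, 0], [5, 10, 14]].
The requested entry is 5.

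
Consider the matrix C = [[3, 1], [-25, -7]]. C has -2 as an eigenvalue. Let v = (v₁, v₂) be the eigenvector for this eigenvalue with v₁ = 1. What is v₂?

C + 2I = [[5, 1], [-25, -5]].
Solving (C + 2I)v = 0 gives the eigenspace spanned by (1, -5).
With v₁ = 1, v = (1, -5), so v₂ = -5.

-5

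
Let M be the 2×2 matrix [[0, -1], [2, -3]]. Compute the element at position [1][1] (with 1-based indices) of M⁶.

Characteristic polynomial: λ^2 + 3λ + 2 = (λ + 1)(λ + 2), so the eigenvalues are -2, -1.
λ=-1: eigenvector (1, 1).
λ=-2: eigenvector (-1, -2).
P = [[1, -1], [1, -2]], D = diag(-1, -2), P⁻¹ = [[2, -1], [1, -1]].
M⁶ = P·diag(1, 64)·P⁻¹ = [[-62, 63], [-126, 127]].
The requested entry is -62.

-62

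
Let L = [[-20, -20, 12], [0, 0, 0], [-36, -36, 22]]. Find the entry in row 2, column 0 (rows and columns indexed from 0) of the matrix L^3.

-432

Characteristic polynomial: s^3 - 2s^2 - 8s = s(s - 4)(s + 2), so the eigenvalues are -2, 0, 4.
s=4: eigenvector (1, 0, 2).
s=0: eigenvector (-1, 1, 0).
s=-2: eigenvector (-2, 0, -3).
P = [[1, -1, -2], [0, 1, 0], [2, 0, -3]], D = diag(4, 0, -2), P⁻¹ = [[-3, -3, 2], [0, 1, 0], [-2, -2, 1]].
L³ = P·diag(64, 0, -8)·P⁻¹ = [[-224, -224, 144], [0, 0, 0], [-432, -432, 280]].
The requested entry is -432.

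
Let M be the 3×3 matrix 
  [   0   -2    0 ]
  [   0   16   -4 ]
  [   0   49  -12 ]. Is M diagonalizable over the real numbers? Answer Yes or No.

Characteristic polynomial: p(μ) = μ^3 - 4μ^2 + 4μ = μ(μ - 2)^2.
μ = 2 has algebraic multiplicity 2; rank(M − 2I) = 2, so geometric multiplicity = 1.
Geometric multiplicity < algebraic multiplicity, so M is not diagonalizable.

No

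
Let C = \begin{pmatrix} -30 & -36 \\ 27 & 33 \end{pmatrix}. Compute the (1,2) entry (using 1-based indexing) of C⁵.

-32076

Characteristic polynomial: t^2 - 3t - 18 = (t - 6)(t + 3), so the eigenvalues are -3, 6.
t=6: eigenvector (-1, 1).
t=-3: eigenvector (4, -3).
P = [[-1, 4], [1, -3]], D = diag(6, -3), P⁻¹ = [[3, 4], [1, 1]].
C⁵ = P·diag(7776, -243)·P⁻¹ = [[-24300, -32076], [24057, 31833]].
The requested entry is -32076.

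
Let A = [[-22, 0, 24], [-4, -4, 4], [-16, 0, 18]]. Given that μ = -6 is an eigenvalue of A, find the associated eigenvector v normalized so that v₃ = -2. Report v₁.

A + 6I = [[-16, 0, 24], [-4, 2, 4], [-16, 0, 24]].
Solving (A + 6I)v = 0 gives the eigenspace spanned by (-3, -2, -2).
With v₃ = -2, v = (-3, -2, -2), so v₁ = -3.

-3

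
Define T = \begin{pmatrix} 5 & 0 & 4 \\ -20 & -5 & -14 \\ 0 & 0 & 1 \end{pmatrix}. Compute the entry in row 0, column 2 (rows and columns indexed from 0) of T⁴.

624

Characteristic polynomial: λ^3 - λ^2 - 25λ + 25 = (λ - 5)(λ - 1)(λ + 5), so the eigenvalues are -5, 1, 5.
λ=5: eigenvector (1, -2, 0).
λ=-5: eigenvector (0, 1, 0).
λ=1: eigenvector (-1, 1, 1).
P = [[1, 0, -1], [-2, 1, 1], [0, 0, 1]], D = diag(5, -5, 1), P⁻¹ = [[1, 0, 1], [2, 1, 1], [0, 0, 1]].
T⁴ = P·diag(625, 625, 1)·P⁻¹ = [[625, 0, 624], [0, 625, -624], [0, 0, 1]].
The requested entry is 624.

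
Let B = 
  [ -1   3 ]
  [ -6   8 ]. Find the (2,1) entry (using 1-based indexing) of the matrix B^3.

Characteristic polynomial: r^2 - 7r + 10 = (r - 5)(r - 2), so the eigenvalues are 2, 5.
r=2: eigenvector (-1, -1).
r=5: eigenvector (1, 2).
P = [[-1, 1], [-1, 2]], D = diag(2, 5), P⁻¹ = [[-2, 1], [-1, 1]].
B³ = P·diag(8, 125)·P⁻¹ = [[-109, 117], [-234, 242]].
The requested entry is -234.

-234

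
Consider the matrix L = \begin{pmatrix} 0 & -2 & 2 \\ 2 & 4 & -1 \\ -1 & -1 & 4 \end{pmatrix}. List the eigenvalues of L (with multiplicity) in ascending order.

2, 3, 3

Characteristic polynomial: p(t) = t^3 - 8t^2 + 21t - 18 = (t - 3)^2(t - 2).
Roots (with multiplicity): 2, 3, 3.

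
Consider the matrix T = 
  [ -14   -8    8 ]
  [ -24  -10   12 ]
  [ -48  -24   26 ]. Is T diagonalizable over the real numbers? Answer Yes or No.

Yes

Characteristic polynomial: p(μ) = μ^3 - 2μ^2 - 4μ + 8 = (μ - 2)^2(μ + 2).
μ = 2 has algebraic multiplicity 2; rank(T − 2I) = 1, so geometric multiplicity = 2.
Every eigenvalue has geometric = algebraic multiplicity, so T is diagonalizable.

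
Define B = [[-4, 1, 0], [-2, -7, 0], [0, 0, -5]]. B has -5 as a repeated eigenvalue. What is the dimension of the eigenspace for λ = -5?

B + 5I = [[1, 1, 0], [-2, -2, 0], [0, 0, 0]].
This matrix has rank 1, so its null space has dimension 3 − 1 = 2.

2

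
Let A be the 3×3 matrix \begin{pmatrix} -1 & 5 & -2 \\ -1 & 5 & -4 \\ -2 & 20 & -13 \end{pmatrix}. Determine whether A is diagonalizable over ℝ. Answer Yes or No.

Characteristic polynomial: p(t) = t^3 + 9t^2 + 24t + 20 = (t + 2)^2(t + 5).
t = -2 has algebraic multiplicity 2; rank(A + 2I) = 2, so geometric multiplicity = 1.
Geometric multiplicity < algebraic multiplicity, so A is not diagonalizable.

No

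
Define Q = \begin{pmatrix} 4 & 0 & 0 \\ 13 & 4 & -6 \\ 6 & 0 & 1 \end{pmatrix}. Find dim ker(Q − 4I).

1

Q − 4I = [[0, 0, 0], [13, 0, -6], [6, 0, -3]].
This matrix has rank 2, so its null space has dimension 3 − 2 = 1.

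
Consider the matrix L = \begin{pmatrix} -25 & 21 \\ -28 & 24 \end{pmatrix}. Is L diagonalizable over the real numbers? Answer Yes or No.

Characteristic polynomial: p(t) = t^2 + t - 12 = (t - 3)(t + 4).
All 2 eigenvalues are distinct, so L is diagonalizable.

Yes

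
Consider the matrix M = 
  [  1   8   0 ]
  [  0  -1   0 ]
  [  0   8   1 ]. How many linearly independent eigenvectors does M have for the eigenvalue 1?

M − 1I = [[0, 8, 0], [0, -2, 0], [0, 8, 0]].
This matrix has rank 1, so its null space has dimension 3 − 1 = 2.

2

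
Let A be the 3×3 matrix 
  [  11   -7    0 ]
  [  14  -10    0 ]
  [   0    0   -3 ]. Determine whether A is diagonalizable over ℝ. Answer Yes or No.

Yes

Characteristic polynomial: p(s) = s^3 + 2s^2 - 15s - 36 = (s - 4)(s + 3)^2.
s = -3 has algebraic multiplicity 2; rank(A + 3I) = 1, so geometric multiplicity = 2.
Every eigenvalue has geometric = algebraic multiplicity, so A is diagonalizable.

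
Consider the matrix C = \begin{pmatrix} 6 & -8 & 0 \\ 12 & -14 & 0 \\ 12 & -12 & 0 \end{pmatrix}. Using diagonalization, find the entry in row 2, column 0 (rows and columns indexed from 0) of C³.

432

Characteristic polynomial: s^3 + 8s^2 + 12s = s(s + 2)(s + 6), so the eigenvalues are -6, -2, 0.
s=0: eigenvector (0, 0, 1).
s=-6: eigenvector (2, 3, 2).
s=-2: eigenvector (1, 1, 0).
P = [[0, 2, 1], [0, 3, 1], [1, 2, 0]], D = diag(0, -6, -2), P⁻¹ = [[2, -2, 1], [-1, 1, 0], [3, -2, 0]].
C³ = P·diag(0, -216, -8)·P⁻¹ = [[408, -416, 0], [624, -632, 0], [432, -432, 0]].
The requested entry is 432.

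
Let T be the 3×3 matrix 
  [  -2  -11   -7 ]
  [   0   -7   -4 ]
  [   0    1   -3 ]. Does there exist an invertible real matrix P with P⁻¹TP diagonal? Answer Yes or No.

No

Characteristic polynomial: p(r) = r^3 + 12r^2 + 45r + 50 = (r + 2)(r + 5)^2.
r = -5 has algebraic multiplicity 2; rank(T + 5I) = 2, so geometric multiplicity = 1.
Geometric multiplicity < algebraic multiplicity, so T is not diagonalizable.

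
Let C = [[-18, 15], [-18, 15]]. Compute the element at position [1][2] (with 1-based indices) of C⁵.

Characteristic polynomial: λ^2 + 3λ = λ(λ + 3), so the eigenvalues are -3, 0.
λ=0: eigenvector (5, 6).
λ=-3: eigenvector (1, 1).
P = [[5, 1], [6, 1]], D = diag(0, -3), P⁻¹ = [[-1, 1], [6, -5]].
C⁵ = P·diag(0, -243)·P⁻¹ = [[-1458, 1215], [-1458, 1215]].
The requested entry is 1215.

1215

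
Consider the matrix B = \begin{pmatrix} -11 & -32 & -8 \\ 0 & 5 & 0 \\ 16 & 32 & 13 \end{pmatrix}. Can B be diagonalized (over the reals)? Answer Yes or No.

Yes

Characteristic polynomial: p(μ) = μ^3 - 7μ^2 - 5μ + 75 = (μ - 5)^2(μ + 3).
μ = 5 has algebraic multiplicity 2; rank(B − 5I) = 1, so geometric multiplicity = 2.
Every eigenvalue has geometric = algebraic multiplicity, so B is diagonalizable.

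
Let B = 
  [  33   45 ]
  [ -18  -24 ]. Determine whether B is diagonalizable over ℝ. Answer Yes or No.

Characteristic polynomial: p(λ) = λ^2 - 9λ + 18 = (λ - 6)(λ - 3).
All 2 eigenvalues are distinct, so B is diagonalizable.

Yes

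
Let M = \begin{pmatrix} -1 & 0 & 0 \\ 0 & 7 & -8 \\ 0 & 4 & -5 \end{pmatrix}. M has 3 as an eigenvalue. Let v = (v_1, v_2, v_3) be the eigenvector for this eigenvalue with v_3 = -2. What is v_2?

M − 3I = [[-4, 0, 0], [0, 4, -8], [0, 4, -8]].
Solving (M − 3I)v = 0 gives the eigenspace spanned by (0, -4, -2).
With v_3 = -2, v = (0, -4, -2), so v_2 = -4.

-4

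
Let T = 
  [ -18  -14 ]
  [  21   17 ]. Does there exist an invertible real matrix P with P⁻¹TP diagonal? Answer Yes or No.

Characteristic polynomial: p(μ) = μ^2 + μ - 12 = (μ - 3)(μ + 4).
All 2 eigenvalues are distinct, so T is diagonalizable.

Yes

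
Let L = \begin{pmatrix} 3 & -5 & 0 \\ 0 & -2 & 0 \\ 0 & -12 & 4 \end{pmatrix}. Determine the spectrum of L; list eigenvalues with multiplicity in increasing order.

-2, 3, 4

Characteristic polynomial: p(s) = s^3 - 5s^2 - 2s + 24 = (s - 4)(s - 3)(s + 2).
Roots (with multiplicity): -2, 3, 4.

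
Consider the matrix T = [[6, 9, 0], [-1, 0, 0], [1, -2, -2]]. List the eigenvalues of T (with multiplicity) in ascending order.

-2, 3, 3

Characteristic polynomial: p(s) = s^3 - 4s^2 - 3s + 18 = (s - 3)^2(s + 2).
Roots (with multiplicity): -2, 3, 3.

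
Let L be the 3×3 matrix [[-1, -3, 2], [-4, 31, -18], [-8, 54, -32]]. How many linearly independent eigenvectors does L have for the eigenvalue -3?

1

L + 3I = [[2, -3, 2], [-4, 34, -18], [-8, 54, -29]].
This matrix has rank 2, so its null space has dimension 3 − 2 = 1.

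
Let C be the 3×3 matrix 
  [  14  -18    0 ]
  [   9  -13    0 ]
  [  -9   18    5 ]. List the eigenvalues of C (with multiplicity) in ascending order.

-4, 5, 5

Characteristic polynomial: p(s) = s^3 - 6s^2 - 15s + 100 = (s - 5)^2(s + 4).
Roots (with multiplicity): -4, 5, 5.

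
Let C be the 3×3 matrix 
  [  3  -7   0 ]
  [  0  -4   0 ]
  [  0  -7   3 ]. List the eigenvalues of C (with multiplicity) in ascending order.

Characteristic polynomial: p(μ) = μ^3 - 2μ^2 - 15μ + 36 = (μ - 3)^2(μ + 4).
Roots (with multiplicity): -4, 3, 3.

-4, 3, 3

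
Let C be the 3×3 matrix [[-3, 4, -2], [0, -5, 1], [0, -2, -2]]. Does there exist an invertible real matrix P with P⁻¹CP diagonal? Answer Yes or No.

Yes

Characteristic polynomial: p(μ) = μ^3 + 10μ^2 + 33μ + 36 = (μ + 3)^2(μ + 4).
μ = -3 has algebraic multiplicity 2; rank(C + 3I) = 1, so geometric multiplicity = 2.
Every eigenvalue has geometric = algebraic multiplicity, so C is diagonalizable.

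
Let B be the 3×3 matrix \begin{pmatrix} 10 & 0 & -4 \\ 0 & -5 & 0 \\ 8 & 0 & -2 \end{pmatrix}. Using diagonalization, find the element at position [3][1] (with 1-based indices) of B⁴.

Characteristic polynomial: s^3 - 3s^2 - 28s + 60 = (s - 6)(s - 2)(s + 5), so the eigenvalues are -5, 2, 6.
s=-5: eigenvector (0, 1, 0).
s=2: eigenvector (1, 0, 2).
s=6: eigenvector (-1, 0, -1).
P = [[0, 1, -1], [1, 0, 0], [0, 2, -1]], D = diag(-5, 2, 6), P⁻¹ = [[0, 1, 0], [-1, 0, 1], [-2, 0, 1]].
B⁴ = P·diag(625, 16, 1296)·P⁻¹ = [[2576, 0, -1280], [0, 625, 0], [2560, 0, -1264]].
The requested entry is 2560.

2560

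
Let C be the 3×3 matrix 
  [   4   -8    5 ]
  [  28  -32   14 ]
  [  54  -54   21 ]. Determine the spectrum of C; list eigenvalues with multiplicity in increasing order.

-6, -4, 3

Characteristic polynomial: p(μ) = μ^3 + 7μ^2 - 6μ - 72 = (μ - 3)(μ + 4)(μ + 6).
Roots (with multiplicity): -6, -4, 3.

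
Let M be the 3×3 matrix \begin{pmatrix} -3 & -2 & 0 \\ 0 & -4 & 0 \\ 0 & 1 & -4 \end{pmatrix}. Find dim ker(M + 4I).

1

M + 4I = [[1, -2, 0], [0, 0, 0], [0, 1, 0]].
This matrix has rank 2, so its null space has dimension 3 − 2 = 1.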